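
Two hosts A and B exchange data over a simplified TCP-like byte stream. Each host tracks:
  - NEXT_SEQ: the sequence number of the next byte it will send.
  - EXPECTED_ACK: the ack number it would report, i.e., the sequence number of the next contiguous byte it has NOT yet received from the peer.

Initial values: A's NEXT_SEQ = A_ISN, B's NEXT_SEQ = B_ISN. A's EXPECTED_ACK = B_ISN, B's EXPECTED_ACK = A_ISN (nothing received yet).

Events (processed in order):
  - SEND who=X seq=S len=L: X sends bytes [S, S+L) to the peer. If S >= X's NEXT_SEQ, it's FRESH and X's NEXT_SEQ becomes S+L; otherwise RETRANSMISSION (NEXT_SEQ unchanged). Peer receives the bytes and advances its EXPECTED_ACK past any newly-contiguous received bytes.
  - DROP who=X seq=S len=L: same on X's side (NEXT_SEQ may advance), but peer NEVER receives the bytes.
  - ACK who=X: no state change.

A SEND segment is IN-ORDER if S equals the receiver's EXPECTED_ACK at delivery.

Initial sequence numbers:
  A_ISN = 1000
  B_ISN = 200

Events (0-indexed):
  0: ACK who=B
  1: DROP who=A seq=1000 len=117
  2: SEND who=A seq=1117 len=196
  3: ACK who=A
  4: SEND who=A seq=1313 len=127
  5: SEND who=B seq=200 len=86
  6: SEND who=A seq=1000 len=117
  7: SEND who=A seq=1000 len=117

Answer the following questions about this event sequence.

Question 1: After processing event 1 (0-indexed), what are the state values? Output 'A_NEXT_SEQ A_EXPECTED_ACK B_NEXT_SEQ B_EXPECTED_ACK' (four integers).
After event 0: A_seq=1000 A_ack=200 B_seq=200 B_ack=1000
After event 1: A_seq=1117 A_ack=200 B_seq=200 B_ack=1000

1117 200 200 1000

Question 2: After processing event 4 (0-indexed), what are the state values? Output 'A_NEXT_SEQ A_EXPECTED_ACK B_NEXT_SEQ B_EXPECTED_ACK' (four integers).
After event 0: A_seq=1000 A_ack=200 B_seq=200 B_ack=1000
After event 1: A_seq=1117 A_ack=200 B_seq=200 B_ack=1000
After event 2: A_seq=1313 A_ack=200 B_seq=200 B_ack=1000
After event 3: A_seq=1313 A_ack=200 B_seq=200 B_ack=1000
After event 4: A_seq=1440 A_ack=200 B_seq=200 B_ack=1000

1440 200 200 1000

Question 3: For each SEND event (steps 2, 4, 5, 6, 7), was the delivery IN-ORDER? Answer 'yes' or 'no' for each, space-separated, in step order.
Answer: no no yes yes no

Derivation:
Step 2: SEND seq=1117 -> out-of-order
Step 4: SEND seq=1313 -> out-of-order
Step 5: SEND seq=200 -> in-order
Step 6: SEND seq=1000 -> in-order
Step 7: SEND seq=1000 -> out-of-order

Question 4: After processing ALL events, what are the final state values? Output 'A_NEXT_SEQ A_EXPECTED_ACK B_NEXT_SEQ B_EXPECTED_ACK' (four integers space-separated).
Answer: 1440 286 286 1440

Derivation:
After event 0: A_seq=1000 A_ack=200 B_seq=200 B_ack=1000
After event 1: A_seq=1117 A_ack=200 B_seq=200 B_ack=1000
After event 2: A_seq=1313 A_ack=200 B_seq=200 B_ack=1000
After event 3: A_seq=1313 A_ack=200 B_seq=200 B_ack=1000
After event 4: A_seq=1440 A_ack=200 B_seq=200 B_ack=1000
After event 5: A_seq=1440 A_ack=286 B_seq=286 B_ack=1000
After event 6: A_seq=1440 A_ack=286 B_seq=286 B_ack=1440
After event 7: A_seq=1440 A_ack=286 B_seq=286 B_ack=1440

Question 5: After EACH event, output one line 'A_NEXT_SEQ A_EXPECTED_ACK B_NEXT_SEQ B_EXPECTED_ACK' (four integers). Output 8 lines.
1000 200 200 1000
1117 200 200 1000
1313 200 200 1000
1313 200 200 1000
1440 200 200 1000
1440 286 286 1000
1440 286 286 1440
1440 286 286 1440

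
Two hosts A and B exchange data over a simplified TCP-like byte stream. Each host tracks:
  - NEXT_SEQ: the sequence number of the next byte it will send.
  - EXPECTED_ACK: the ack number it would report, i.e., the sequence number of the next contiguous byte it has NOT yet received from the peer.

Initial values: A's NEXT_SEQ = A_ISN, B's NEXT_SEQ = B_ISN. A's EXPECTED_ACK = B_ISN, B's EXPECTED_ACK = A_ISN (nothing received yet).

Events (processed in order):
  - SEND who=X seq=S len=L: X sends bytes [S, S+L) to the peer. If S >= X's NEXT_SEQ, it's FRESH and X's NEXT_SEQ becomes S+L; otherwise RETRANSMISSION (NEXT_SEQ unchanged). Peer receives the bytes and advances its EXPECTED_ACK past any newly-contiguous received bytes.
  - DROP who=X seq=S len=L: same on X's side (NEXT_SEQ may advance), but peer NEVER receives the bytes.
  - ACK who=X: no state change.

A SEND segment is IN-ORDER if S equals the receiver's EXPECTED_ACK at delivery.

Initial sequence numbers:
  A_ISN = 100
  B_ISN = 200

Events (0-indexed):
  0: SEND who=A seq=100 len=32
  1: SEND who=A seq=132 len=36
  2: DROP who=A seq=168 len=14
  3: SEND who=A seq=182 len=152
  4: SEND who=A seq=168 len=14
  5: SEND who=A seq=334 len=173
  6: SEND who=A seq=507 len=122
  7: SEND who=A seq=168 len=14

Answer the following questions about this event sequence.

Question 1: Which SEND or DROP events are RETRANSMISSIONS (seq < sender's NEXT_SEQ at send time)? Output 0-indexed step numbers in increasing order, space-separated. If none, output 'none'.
Answer: 4 7

Derivation:
Step 0: SEND seq=100 -> fresh
Step 1: SEND seq=132 -> fresh
Step 2: DROP seq=168 -> fresh
Step 3: SEND seq=182 -> fresh
Step 4: SEND seq=168 -> retransmit
Step 5: SEND seq=334 -> fresh
Step 6: SEND seq=507 -> fresh
Step 7: SEND seq=168 -> retransmit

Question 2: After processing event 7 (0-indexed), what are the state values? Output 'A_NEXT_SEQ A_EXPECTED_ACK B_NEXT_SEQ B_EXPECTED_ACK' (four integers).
After event 0: A_seq=132 A_ack=200 B_seq=200 B_ack=132
After event 1: A_seq=168 A_ack=200 B_seq=200 B_ack=168
After event 2: A_seq=182 A_ack=200 B_seq=200 B_ack=168
After event 3: A_seq=334 A_ack=200 B_seq=200 B_ack=168
After event 4: A_seq=334 A_ack=200 B_seq=200 B_ack=334
After event 5: A_seq=507 A_ack=200 B_seq=200 B_ack=507
After event 6: A_seq=629 A_ack=200 B_seq=200 B_ack=629
After event 7: A_seq=629 A_ack=200 B_seq=200 B_ack=629

629 200 200 629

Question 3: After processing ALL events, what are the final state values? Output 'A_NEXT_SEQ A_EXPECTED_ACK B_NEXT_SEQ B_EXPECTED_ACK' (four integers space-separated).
Answer: 629 200 200 629

Derivation:
After event 0: A_seq=132 A_ack=200 B_seq=200 B_ack=132
After event 1: A_seq=168 A_ack=200 B_seq=200 B_ack=168
After event 2: A_seq=182 A_ack=200 B_seq=200 B_ack=168
After event 3: A_seq=334 A_ack=200 B_seq=200 B_ack=168
After event 4: A_seq=334 A_ack=200 B_seq=200 B_ack=334
After event 5: A_seq=507 A_ack=200 B_seq=200 B_ack=507
After event 6: A_seq=629 A_ack=200 B_seq=200 B_ack=629
After event 7: A_seq=629 A_ack=200 B_seq=200 B_ack=629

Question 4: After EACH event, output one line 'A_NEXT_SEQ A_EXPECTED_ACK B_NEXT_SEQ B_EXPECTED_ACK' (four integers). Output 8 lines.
132 200 200 132
168 200 200 168
182 200 200 168
334 200 200 168
334 200 200 334
507 200 200 507
629 200 200 629
629 200 200 629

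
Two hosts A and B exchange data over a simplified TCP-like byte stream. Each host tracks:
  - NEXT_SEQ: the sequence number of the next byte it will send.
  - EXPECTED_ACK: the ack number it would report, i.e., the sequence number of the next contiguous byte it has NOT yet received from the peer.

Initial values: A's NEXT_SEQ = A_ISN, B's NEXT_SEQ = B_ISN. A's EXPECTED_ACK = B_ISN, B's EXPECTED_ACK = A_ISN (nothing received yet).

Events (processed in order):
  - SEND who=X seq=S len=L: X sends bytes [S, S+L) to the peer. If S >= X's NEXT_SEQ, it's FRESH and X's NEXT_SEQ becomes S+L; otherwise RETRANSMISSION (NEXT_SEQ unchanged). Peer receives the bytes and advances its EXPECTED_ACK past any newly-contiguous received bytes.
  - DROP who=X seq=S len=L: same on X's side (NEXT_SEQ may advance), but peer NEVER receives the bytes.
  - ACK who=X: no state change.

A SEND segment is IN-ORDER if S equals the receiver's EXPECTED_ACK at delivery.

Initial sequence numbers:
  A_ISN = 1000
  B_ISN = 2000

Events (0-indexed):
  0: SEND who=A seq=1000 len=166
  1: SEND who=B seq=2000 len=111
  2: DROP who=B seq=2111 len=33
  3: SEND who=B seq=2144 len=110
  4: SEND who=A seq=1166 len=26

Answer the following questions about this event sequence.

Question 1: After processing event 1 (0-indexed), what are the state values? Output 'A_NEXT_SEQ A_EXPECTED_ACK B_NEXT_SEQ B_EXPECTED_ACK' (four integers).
After event 0: A_seq=1166 A_ack=2000 B_seq=2000 B_ack=1166
After event 1: A_seq=1166 A_ack=2111 B_seq=2111 B_ack=1166

1166 2111 2111 1166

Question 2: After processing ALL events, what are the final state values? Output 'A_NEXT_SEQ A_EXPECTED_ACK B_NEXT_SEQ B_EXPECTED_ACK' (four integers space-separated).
After event 0: A_seq=1166 A_ack=2000 B_seq=2000 B_ack=1166
After event 1: A_seq=1166 A_ack=2111 B_seq=2111 B_ack=1166
After event 2: A_seq=1166 A_ack=2111 B_seq=2144 B_ack=1166
After event 3: A_seq=1166 A_ack=2111 B_seq=2254 B_ack=1166
After event 4: A_seq=1192 A_ack=2111 B_seq=2254 B_ack=1192

Answer: 1192 2111 2254 1192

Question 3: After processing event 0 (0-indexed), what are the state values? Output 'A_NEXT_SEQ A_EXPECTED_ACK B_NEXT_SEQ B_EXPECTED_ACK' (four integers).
After event 0: A_seq=1166 A_ack=2000 B_seq=2000 B_ack=1166

1166 2000 2000 1166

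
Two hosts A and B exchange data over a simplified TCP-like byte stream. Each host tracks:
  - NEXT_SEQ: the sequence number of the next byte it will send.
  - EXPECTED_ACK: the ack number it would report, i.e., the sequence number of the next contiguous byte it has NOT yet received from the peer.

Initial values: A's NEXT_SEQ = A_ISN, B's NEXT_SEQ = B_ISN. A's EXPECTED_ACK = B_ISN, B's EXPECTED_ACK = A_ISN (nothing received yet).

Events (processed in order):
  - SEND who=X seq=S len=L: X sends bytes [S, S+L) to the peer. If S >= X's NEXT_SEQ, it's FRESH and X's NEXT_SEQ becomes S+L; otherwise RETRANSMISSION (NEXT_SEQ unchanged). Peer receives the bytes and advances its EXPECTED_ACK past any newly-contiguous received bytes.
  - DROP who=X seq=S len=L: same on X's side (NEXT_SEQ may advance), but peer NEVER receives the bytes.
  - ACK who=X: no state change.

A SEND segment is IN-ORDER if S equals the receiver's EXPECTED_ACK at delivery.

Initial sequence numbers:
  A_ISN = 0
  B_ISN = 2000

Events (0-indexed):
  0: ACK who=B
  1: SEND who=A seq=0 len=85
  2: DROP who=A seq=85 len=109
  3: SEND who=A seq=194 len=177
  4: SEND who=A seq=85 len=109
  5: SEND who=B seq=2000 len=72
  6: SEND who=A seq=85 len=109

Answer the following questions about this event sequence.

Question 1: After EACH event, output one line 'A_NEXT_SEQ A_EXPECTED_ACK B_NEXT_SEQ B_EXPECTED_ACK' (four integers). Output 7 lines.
0 2000 2000 0
85 2000 2000 85
194 2000 2000 85
371 2000 2000 85
371 2000 2000 371
371 2072 2072 371
371 2072 2072 371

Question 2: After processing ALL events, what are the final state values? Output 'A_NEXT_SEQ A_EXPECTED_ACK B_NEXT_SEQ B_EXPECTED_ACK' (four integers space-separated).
Answer: 371 2072 2072 371

Derivation:
After event 0: A_seq=0 A_ack=2000 B_seq=2000 B_ack=0
After event 1: A_seq=85 A_ack=2000 B_seq=2000 B_ack=85
After event 2: A_seq=194 A_ack=2000 B_seq=2000 B_ack=85
After event 3: A_seq=371 A_ack=2000 B_seq=2000 B_ack=85
After event 4: A_seq=371 A_ack=2000 B_seq=2000 B_ack=371
After event 5: A_seq=371 A_ack=2072 B_seq=2072 B_ack=371
After event 6: A_seq=371 A_ack=2072 B_seq=2072 B_ack=371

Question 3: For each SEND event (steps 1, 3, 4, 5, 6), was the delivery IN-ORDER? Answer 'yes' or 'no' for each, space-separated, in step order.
Answer: yes no yes yes no

Derivation:
Step 1: SEND seq=0 -> in-order
Step 3: SEND seq=194 -> out-of-order
Step 4: SEND seq=85 -> in-order
Step 5: SEND seq=2000 -> in-order
Step 6: SEND seq=85 -> out-of-order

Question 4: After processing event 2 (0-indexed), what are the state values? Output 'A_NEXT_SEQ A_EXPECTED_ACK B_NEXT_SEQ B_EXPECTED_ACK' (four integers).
After event 0: A_seq=0 A_ack=2000 B_seq=2000 B_ack=0
After event 1: A_seq=85 A_ack=2000 B_seq=2000 B_ack=85
After event 2: A_seq=194 A_ack=2000 B_seq=2000 B_ack=85

194 2000 2000 85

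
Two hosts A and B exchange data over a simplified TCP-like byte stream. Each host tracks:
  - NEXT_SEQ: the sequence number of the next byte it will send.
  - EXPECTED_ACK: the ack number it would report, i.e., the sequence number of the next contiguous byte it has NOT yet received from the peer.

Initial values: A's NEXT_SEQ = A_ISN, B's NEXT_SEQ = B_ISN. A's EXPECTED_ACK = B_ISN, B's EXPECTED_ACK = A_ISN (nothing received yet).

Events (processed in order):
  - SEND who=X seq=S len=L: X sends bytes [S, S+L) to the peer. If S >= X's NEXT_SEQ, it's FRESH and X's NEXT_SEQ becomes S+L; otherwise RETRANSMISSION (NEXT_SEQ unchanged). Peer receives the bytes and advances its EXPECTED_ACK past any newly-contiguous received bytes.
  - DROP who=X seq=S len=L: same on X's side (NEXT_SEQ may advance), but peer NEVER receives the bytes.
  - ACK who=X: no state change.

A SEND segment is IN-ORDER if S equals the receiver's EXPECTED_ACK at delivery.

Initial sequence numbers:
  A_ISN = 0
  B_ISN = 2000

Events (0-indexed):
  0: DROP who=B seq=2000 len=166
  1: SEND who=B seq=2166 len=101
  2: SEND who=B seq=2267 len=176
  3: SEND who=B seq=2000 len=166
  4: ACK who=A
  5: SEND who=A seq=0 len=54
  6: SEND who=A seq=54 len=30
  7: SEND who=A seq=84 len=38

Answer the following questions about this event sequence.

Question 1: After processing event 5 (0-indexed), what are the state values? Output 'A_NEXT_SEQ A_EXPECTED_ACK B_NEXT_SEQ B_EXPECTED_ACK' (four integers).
After event 0: A_seq=0 A_ack=2000 B_seq=2166 B_ack=0
After event 1: A_seq=0 A_ack=2000 B_seq=2267 B_ack=0
After event 2: A_seq=0 A_ack=2000 B_seq=2443 B_ack=0
After event 3: A_seq=0 A_ack=2443 B_seq=2443 B_ack=0
After event 4: A_seq=0 A_ack=2443 B_seq=2443 B_ack=0
After event 5: A_seq=54 A_ack=2443 B_seq=2443 B_ack=54

54 2443 2443 54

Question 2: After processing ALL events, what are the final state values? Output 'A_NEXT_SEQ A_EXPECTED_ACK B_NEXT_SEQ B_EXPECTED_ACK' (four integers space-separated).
After event 0: A_seq=0 A_ack=2000 B_seq=2166 B_ack=0
After event 1: A_seq=0 A_ack=2000 B_seq=2267 B_ack=0
After event 2: A_seq=0 A_ack=2000 B_seq=2443 B_ack=0
After event 3: A_seq=0 A_ack=2443 B_seq=2443 B_ack=0
After event 4: A_seq=0 A_ack=2443 B_seq=2443 B_ack=0
After event 5: A_seq=54 A_ack=2443 B_seq=2443 B_ack=54
After event 6: A_seq=84 A_ack=2443 B_seq=2443 B_ack=84
After event 7: A_seq=122 A_ack=2443 B_seq=2443 B_ack=122

Answer: 122 2443 2443 122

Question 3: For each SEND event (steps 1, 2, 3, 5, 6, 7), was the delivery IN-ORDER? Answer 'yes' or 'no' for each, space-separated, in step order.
Answer: no no yes yes yes yes

Derivation:
Step 1: SEND seq=2166 -> out-of-order
Step 2: SEND seq=2267 -> out-of-order
Step 3: SEND seq=2000 -> in-order
Step 5: SEND seq=0 -> in-order
Step 6: SEND seq=54 -> in-order
Step 7: SEND seq=84 -> in-order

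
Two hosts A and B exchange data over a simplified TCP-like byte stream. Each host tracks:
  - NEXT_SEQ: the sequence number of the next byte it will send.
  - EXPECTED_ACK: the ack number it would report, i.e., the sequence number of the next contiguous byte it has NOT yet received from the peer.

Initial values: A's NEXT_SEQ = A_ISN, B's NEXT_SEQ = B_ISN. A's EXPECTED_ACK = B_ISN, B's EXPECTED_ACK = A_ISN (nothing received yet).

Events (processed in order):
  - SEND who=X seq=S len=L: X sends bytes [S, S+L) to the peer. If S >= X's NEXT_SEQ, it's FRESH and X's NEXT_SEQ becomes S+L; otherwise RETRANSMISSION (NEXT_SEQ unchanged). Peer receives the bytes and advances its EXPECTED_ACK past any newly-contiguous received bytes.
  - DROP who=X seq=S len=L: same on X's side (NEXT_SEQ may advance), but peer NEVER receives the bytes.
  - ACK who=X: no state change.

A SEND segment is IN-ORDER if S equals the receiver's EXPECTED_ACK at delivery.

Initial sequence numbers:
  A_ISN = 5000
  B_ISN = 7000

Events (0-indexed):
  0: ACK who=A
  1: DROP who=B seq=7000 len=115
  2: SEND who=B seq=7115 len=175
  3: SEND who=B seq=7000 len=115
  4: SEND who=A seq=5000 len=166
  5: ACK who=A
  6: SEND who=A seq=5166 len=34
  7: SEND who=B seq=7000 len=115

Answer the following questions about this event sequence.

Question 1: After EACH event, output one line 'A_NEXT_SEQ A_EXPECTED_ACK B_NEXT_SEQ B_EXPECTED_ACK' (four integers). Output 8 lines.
5000 7000 7000 5000
5000 7000 7115 5000
5000 7000 7290 5000
5000 7290 7290 5000
5166 7290 7290 5166
5166 7290 7290 5166
5200 7290 7290 5200
5200 7290 7290 5200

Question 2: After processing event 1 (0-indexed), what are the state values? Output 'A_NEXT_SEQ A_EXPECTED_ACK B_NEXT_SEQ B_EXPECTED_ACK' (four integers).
After event 0: A_seq=5000 A_ack=7000 B_seq=7000 B_ack=5000
After event 1: A_seq=5000 A_ack=7000 B_seq=7115 B_ack=5000

5000 7000 7115 5000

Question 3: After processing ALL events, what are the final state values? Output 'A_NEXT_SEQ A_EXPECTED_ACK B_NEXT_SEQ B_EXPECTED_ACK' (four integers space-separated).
After event 0: A_seq=5000 A_ack=7000 B_seq=7000 B_ack=5000
After event 1: A_seq=5000 A_ack=7000 B_seq=7115 B_ack=5000
After event 2: A_seq=5000 A_ack=7000 B_seq=7290 B_ack=5000
After event 3: A_seq=5000 A_ack=7290 B_seq=7290 B_ack=5000
After event 4: A_seq=5166 A_ack=7290 B_seq=7290 B_ack=5166
After event 5: A_seq=5166 A_ack=7290 B_seq=7290 B_ack=5166
After event 6: A_seq=5200 A_ack=7290 B_seq=7290 B_ack=5200
After event 7: A_seq=5200 A_ack=7290 B_seq=7290 B_ack=5200

Answer: 5200 7290 7290 5200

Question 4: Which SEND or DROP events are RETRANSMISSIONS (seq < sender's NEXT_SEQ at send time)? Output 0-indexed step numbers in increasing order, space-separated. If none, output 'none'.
Step 1: DROP seq=7000 -> fresh
Step 2: SEND seq=7115 -> fresh
Step 3: SEND seq=7000 -> retransmit
Step 4: SEND seq=5000 -> fresh
Step 6: SEND seq=5166 -> fresh
Step 7: SEND seq=7000 -> retransmit

Answer: 3 7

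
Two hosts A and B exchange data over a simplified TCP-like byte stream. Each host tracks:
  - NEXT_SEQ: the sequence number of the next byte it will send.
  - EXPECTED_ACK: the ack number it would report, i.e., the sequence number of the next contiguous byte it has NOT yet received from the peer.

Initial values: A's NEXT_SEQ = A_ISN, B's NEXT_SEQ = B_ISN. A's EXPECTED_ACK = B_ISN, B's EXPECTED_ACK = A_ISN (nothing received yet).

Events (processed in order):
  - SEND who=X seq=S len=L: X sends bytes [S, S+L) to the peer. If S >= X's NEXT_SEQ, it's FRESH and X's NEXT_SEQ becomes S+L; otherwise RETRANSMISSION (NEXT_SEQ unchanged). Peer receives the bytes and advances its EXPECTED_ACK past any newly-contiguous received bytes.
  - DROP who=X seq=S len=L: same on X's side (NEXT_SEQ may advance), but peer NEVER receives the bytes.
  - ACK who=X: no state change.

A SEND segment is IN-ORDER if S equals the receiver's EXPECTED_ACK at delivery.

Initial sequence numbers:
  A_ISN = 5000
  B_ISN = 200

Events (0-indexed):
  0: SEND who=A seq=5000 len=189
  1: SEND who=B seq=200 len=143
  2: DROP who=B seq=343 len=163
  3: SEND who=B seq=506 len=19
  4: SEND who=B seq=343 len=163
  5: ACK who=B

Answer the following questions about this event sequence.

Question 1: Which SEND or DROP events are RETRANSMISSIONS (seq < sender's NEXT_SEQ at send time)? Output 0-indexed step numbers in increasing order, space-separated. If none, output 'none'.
Answer: 4

Derivation:
Step 0: SEND seq=5000 -> fresh
Step 1: SEND seq=200 -> fresh
Step 2: DROP seq=343 -> fresh
Step 3: SEND seq=506 -> fresh
Step 4: SEND seq=343 -> retransmit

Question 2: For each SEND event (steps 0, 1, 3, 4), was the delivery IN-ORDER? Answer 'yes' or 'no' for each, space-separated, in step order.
Step 0: SEND seq=5000 -> in-order
Step 1: SEND seq=200 -> in-order
Step 3: SEND seq=506 -> out-of-order
Step 4: SEND seq=343 -> in-order

Answer: yes yes no yes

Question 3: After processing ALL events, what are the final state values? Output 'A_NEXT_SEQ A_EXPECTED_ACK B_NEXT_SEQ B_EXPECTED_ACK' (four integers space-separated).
Answer: 5189 525 525 5189

Derivation:
After event 0: A_seq=5189 A_ack=200 B_seq=200 B_ack=5189
After event 1: A_seq=5189 A_ack=343 B_seq=343 B_ack=5189
After event 2: A_seq=5189 A_ack=343 B_seq=506 B_ack=5189
After event 3: A_seq=5189 A_ack=343 B_seq=525 B_ack=5189
After event 4: A_seq=5189 A_ack=525 B_seq=525 B_ack=5189
After event 5: A_seq=5189 A_ack=525 B_seq=525 B_ack=5189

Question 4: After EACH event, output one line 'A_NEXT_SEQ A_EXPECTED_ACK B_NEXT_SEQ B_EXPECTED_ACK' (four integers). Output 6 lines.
5189 200 200 5189
5189 343 343 5189
5189 343 506 5189
5189 343 525 5189
5189 525 525 5189
5189 525 525 5189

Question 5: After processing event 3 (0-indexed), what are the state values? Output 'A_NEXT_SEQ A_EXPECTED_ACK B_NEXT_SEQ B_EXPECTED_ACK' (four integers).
After event 0: A_seq=5189 A_ack=200 B_seq=200 B_ack=5189
After event 1: A_seq=5189 A_ack=343 B_seq=343 B_ack=5189
After event 2: A_seq=5189 A_ack=343 B_seq=506 B_ack=5189
After event 3: A_seq=5189 A_ack=343 B_seq=525 B_ack=5189

5189 343 525 5189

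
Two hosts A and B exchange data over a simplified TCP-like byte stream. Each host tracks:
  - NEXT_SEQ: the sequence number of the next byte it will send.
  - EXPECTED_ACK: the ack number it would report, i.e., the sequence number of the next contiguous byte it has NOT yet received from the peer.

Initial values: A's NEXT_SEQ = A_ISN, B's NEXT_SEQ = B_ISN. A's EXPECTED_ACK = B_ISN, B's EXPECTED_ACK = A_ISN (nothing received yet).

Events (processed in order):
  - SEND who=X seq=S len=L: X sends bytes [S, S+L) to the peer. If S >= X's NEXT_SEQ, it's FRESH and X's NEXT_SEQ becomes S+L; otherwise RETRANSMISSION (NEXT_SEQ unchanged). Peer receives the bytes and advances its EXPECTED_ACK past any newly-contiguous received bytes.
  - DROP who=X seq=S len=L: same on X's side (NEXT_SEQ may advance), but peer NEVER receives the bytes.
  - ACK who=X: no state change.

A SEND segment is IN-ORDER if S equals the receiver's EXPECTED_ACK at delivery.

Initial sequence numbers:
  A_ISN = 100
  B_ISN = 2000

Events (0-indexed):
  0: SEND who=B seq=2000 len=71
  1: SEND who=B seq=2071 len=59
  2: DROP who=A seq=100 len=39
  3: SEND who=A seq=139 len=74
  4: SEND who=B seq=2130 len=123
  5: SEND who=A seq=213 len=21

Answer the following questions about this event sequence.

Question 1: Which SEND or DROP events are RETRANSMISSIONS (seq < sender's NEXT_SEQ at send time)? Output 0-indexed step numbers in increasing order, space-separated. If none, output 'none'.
Answer: none

Derivation:
Step 0: SEND seq=2000 -> fresh
Step 1: SEND seq=2071 -> fresh
Step 2: DROP seq=100 -> fresh
Step 3: SEND seq=139 -> fresh
Step 4: SEND seq=2130 -> fresh
Step 5: SEND seq=213 -> fresh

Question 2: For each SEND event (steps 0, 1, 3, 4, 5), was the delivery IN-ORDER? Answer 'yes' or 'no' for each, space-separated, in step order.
Step 0: SEND seq=2000 -> in-order
Step 1: SEND seq=2071 -> in-order
Step 3: SEND seq=139 -> out-of-order
Step 4: SEND seq=2130 -> in-order
Step 5: SEND seq=213 -> out-of-order

Answer: yes yes no yes no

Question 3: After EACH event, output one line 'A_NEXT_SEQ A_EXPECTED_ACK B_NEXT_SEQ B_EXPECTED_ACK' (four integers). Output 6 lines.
100 2071 2071 100
100 2130 2130 100
139 2130 2130 100
213 2130 2130 100
213 2253 2253 100
234 2253 2253 100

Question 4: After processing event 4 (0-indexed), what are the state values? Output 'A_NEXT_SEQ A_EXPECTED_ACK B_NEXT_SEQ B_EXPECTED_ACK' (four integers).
After event 0: A_seq=100 A_ack=2071 B_seq=2071 B_ack=100
After event 1: A_seq=100 A_ack=2130 B_seq=2130 B_ack=100
After event 2: A_seq=139 A_ack=2130 B_seq=2130 B_ack=100
After event 3: A_seq=213 A_ack=2130 B_seq=2130 B_ack=100
After event 4: A_seq=213 A_ack=2253 B_seq=2253 B_ack=100

213 2253 2253 100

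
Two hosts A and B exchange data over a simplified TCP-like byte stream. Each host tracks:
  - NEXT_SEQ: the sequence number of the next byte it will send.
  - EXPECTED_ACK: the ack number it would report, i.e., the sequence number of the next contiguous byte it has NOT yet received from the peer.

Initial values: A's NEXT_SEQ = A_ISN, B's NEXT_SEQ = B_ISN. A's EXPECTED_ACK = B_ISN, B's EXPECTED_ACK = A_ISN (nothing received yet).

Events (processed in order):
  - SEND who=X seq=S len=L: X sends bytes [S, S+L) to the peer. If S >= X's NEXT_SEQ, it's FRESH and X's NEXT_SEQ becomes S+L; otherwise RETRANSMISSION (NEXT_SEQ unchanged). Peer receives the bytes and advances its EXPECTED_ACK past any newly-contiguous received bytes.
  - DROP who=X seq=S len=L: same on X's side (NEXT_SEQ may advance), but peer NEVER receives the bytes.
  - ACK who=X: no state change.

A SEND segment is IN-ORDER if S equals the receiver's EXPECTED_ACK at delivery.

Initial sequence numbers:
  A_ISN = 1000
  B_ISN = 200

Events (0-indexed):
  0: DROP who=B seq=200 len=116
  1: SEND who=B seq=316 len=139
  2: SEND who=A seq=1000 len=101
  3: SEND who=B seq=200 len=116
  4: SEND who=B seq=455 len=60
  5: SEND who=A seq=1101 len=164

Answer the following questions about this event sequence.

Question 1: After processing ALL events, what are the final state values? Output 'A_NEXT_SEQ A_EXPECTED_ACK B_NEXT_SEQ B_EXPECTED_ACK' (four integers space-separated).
Answer: 1265 515 515 1265

Derivation:
After event 0: A_seq=1000 A_ack=200 B_seq=316 B_ack=1000
After event 1: A_seq=1000 A_ack=200 B_seq=455 B_ack=1000
After event 2: A_seq=1101 A_ack=200 B_seq=455 B_ack=1101
After event 3: A_seq=1101 A_ack=455 B_seq=455 B_ack=1101
After event 4: A_seq=1101 A_ack=515 B_seq=515 B_ack=1101
After event 5: A_seq=1265 A_ack=515 B_seq=515 B_ack=1265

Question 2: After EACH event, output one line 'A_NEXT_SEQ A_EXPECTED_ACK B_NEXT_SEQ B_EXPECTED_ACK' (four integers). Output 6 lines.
1000 200 316 1000
1000 200 455 1000
1101 200 455 1101
1101 455 455 1101
1101 515 515 1101
1265 515 515 1265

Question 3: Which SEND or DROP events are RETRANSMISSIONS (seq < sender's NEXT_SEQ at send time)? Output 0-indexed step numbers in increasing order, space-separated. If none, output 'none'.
Step 0: DROP seq=200 -> fresh
Step 1: SEND seq=316 -> fresh
Step 2: SEND seq=1000 -> fresh
Step 3: SEND seq=200 -> retransmit
Step 4: SEND seq=455 -> fresh
Step 5: SEND seq=1101 -> fresh

Answer: 3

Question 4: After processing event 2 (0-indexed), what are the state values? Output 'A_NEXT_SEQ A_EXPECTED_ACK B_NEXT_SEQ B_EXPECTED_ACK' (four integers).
After event 0: A_seq=1000 A_ack=200 B_seq=316 B_ack=1000
After event 1: A_seq=1000 A_ack=200 B_seq=455 B_ack=1000
After event 2: A_seq=1101 A_ack=200 B_seq=455 B_ack=1101

1101 200 455 1101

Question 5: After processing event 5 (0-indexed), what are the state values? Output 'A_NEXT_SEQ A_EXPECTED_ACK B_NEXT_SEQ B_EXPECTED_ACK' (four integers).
After event 0: A_seq=1000 A_ack=200 B_seq=316 B_ack=1000
After event 1: A_seq=1000 A_ack=200 B_seq=455 B_ack=1000
After event 2: A_seq=1101 A_ack=200 B_seq=455 B_ack=1101
After event 3: A_seq=1101 A_ack=455 B_seq=455 B_ack=1101
After event 4: A_seq=1101 A_ack=515 B_seq=515 B_ack=1101
After event 5: A_seq=1265 A_ack=515 B_seq=515 B_ack=1265

1265 515 515 1265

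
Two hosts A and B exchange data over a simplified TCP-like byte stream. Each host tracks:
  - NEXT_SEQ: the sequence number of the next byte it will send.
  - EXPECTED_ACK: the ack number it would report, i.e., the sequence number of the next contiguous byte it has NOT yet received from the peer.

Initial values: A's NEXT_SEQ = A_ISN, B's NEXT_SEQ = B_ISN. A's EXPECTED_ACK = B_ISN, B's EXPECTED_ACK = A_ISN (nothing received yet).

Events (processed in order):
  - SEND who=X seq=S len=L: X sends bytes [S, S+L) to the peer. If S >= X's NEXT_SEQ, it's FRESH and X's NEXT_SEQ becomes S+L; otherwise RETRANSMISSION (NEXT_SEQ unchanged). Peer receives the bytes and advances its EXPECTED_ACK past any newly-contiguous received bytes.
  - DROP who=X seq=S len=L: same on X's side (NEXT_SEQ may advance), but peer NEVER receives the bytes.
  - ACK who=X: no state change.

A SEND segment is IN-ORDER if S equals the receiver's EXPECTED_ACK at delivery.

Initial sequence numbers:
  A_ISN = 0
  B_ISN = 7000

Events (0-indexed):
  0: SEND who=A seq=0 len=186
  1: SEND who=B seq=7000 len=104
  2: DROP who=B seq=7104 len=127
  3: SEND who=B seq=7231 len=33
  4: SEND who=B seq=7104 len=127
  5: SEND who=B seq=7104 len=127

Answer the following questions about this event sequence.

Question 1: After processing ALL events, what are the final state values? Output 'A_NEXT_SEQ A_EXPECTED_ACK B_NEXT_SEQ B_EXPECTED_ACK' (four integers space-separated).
After event 0: A_seq=186 A_ack=7000 B_seq=7000 B_ack=186
After event 1: A_seq=186 A_ack=7104 B_seq=7104 B_ack=186
After event 2: A_seq=186 A_ack=7104 B_seq=7231 B_ack=186
After event 3: A_seq=186 A_ack=7104 B_seq=7264 B_ack=186
After event 4: A_seq=186 A_ack=7264 B_seq=7264 B_ack=186
After event 5: A_seq=186 A_ack=7264 B_seq=7264 B_ack=186

Answer: 186 7264 7264 186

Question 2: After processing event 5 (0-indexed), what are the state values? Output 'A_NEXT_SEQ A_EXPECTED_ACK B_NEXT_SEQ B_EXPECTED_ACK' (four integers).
After event 0: A_seq=186 A_ack=7000 B_seq=7000 B_ack=186
After event 1: A_seq=186 A_ack=7104 B_seq=7104 B_ack=186
After event 2: A_seq=186 A_ack=7104 B_seq=7231 B_ack=186
After event 3: A_seq=186 A_ack=7104 B_seq=7264 B_ack=186
After event 4: A_seq=186 A_ack=7264 B_seq=7264 B_ack=186
After event 5: A_seq=186 A_ack=7264 B_seq=7264 B_ack=186

186 7264 7264 186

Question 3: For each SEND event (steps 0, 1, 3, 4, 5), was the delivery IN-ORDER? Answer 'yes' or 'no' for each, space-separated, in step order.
Answer: yes yes no yes no

Derivation:
Step 0: SEND seq=0 -> in-order
Step 1: SEND seq=7000 -> in-order
Step 3: SEND seq=7231 -> out-of-order
Step 4: SEND seq=7104 -> in-order
Step 5: SEND seq=7104 -> out-of-order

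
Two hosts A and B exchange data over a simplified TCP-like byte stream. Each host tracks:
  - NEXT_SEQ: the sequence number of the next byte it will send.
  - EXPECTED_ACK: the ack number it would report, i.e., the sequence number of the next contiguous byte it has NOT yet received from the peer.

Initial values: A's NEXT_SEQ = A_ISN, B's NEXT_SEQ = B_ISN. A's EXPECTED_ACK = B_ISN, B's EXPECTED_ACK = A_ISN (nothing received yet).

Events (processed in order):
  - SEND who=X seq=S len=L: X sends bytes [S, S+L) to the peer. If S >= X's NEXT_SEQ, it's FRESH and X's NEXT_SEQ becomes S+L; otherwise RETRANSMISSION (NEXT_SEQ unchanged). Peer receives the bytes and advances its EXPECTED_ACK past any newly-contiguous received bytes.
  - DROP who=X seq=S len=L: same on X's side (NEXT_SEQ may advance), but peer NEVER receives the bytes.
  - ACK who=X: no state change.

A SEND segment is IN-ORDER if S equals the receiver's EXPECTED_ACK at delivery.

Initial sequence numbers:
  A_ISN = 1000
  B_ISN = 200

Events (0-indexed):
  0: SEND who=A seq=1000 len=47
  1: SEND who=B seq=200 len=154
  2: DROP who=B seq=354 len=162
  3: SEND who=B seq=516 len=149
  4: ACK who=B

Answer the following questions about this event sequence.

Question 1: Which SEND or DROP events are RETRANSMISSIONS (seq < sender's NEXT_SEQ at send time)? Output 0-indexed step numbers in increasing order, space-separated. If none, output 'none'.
Step 0: SEND seq=1000 -> fresh
Step 1: SEND seq=200 -> fresh
Step 2: DROP seq=354 -> fresh
Step 3: SEND seq=516 -> fresh

Answer: none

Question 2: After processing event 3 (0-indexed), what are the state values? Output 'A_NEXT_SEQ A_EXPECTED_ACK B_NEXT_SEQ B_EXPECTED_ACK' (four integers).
After event 0: A_seq=1047 A_ack=200 B_seq=200 B_ack=1047
After event 1: A_seq=1047 A_ack=354 B_seq=354 B_ack=1047
After event 2: A_seq=1047 A_ack=354 B_seq=516 B_ack=1047
After event 3: A_seq=1047 A_ack=354 B_seq=665 B_ack=1047

1047 354 665 1047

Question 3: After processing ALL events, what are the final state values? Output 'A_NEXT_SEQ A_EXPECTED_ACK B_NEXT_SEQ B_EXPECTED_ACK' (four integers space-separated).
After event 0: A_seq=1047 A_ack=200 B_seq=200 B_ack=1047
After event 1: A_seq=1047 A_ack=354 B_seq=354 B_ack=1047
After event 2: A_seq=1047 A_ack=354 B_seq=516 B_ack=1047
After event 3: A_seq=1047 A_ack=354 B_seq=665 B_ack=1047
After event 4: A_seq=1047 A_ack=354 B_seq=665 B_ack=1047

Answer: 1047 354 665 1047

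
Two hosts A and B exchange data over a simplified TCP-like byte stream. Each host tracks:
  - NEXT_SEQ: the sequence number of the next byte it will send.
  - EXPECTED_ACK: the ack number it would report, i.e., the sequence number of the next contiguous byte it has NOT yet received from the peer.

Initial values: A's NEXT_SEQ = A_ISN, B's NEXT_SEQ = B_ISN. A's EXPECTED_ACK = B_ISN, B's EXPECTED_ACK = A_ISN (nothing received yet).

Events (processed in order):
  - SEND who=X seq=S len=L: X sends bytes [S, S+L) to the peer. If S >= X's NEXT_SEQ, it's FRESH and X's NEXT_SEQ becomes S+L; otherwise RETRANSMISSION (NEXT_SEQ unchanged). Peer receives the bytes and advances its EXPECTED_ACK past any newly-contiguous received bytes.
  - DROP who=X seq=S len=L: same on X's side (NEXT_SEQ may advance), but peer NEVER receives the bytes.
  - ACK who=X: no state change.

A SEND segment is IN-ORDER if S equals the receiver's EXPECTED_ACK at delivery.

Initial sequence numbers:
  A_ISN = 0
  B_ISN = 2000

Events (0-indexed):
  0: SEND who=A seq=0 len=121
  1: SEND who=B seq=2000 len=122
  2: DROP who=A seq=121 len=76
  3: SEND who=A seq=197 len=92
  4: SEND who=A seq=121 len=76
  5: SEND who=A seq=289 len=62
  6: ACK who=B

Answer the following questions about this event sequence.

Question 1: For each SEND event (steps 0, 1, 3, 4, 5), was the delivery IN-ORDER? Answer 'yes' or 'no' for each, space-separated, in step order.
Answer: yes yes no yes yes

Derivation:
Step 0: SEND seq=0 -> in-order
Step 1: SEND seq=2000 -> in-order
Step 3: SEND seq=197 -> out-of-order
Step 4: SEND seq=121 -> in-order
Step 5: SEND seq=289 -> in-order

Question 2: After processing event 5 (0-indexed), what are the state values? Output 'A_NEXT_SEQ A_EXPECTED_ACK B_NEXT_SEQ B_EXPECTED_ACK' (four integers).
After event 0: A_seq=121 A_ack=2000 B_seq=2000 B_ack=121
After event 1: A_seq=121 A_ack=2122 B_seq=2122 B_ack=121
After event 2: A_seq=197 A_ack=2122 B_seq=2122 B_ack=121
After event 3: A_seq=289 A_ack=2122 B_seq=2122 B_ack=121
After event 4: A_seq=289 A_ack=2122 B_seq=2122 B_ack=289
After event 5: A_seq=351 A_ack=2122 B_seq=2122 B_ack=351

351 2122 2122 351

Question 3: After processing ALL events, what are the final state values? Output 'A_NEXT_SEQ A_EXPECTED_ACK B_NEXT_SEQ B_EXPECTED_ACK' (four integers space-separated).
After event 0: A_seq=121 A_ack=2000 B_seq=2000 B_ack=121
After event 1: A_seq=121 A_ack=2122 B_seq=2122 B_ack=121
After event 2: A_seq=197 A_ack=2122 B_seq=2122 B_ack=121
After event 3: A_seq=289 A_ack=2122 B_seq=2122 B_ack=121
After event 4: A_seq=289 A_ack=2122 B_seq=2122 B_ack=289
After event 5: A_seq=351 A_ack=2122 B_seq=2122 B_ack=351
After event 6: A_seq=351 A_ack=2122 B_seq=2122 B_ack=351

Answer: 351 2122 2122 351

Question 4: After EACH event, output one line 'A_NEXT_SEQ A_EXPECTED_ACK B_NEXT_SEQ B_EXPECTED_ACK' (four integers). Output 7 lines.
121 2000 2000 121
121 2122 2122 121
197 2122 2122 121
289 2122 2122 121
289 2122 2122 289
351 2122 2122 351
351 2122 2122 351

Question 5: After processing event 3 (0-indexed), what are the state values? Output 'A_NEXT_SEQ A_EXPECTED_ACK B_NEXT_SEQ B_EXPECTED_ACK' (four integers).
After event 0: A_seq=121 A_ack=2000 B_seq=2000 B_ack=121
After event 1: A_seq=121 A_ack=2122 B_seq=2122 B_ack=121
After event 2: A_seq=197 A_ack=2122 B_seq=2122 B_ack=121
After event 3: A_seq=289 A_ack=2122 B_seq=2122 B_ack=121

289 2122 2122 121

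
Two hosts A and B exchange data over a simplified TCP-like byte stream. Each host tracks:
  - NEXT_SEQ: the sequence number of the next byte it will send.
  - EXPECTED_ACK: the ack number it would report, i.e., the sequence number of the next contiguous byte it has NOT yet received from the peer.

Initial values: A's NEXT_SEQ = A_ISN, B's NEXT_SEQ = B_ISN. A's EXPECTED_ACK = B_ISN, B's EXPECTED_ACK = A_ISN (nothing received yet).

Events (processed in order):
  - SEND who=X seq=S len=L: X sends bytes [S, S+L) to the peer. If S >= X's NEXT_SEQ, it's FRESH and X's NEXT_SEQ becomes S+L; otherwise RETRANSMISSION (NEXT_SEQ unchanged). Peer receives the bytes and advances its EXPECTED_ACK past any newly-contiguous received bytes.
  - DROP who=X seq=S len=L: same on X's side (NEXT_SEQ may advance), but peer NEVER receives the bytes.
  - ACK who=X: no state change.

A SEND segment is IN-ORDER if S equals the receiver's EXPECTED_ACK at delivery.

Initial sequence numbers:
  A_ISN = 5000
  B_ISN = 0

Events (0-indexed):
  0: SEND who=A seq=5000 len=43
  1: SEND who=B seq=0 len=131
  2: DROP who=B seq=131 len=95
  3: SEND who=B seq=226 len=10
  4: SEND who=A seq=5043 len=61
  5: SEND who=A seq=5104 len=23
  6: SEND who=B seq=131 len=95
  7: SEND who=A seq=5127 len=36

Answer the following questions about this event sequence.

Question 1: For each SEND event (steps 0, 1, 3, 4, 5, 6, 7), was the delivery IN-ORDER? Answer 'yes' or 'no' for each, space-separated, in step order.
Step 0: SEND seq=5000 -> in-order
Step 1: SEND seq=0 -> in-order
Step 3: SEND seq=226 -> out-of-order
Step 4: SEND seq=5043 -> in-order
Step 5: SEND seq=5104 -> in-order
Step 6: SEND seq=131 -> in-order
Step 7: SEND seq=5127 -> in-order

Answer: yes yes no yes yes yes yes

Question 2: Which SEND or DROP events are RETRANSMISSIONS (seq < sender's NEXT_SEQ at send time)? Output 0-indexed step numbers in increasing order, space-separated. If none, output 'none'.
Answer: 6

Derivation:
Step 0: SEND seq=5000 -> fresh
Step 1: SEND seq=0 -> fresh
Step 2: DROP seq=131 -> fresh
Step 3: SEND seq=226 -> fresh
Step 4: SEND seq=5043 -> fresh
Step 5: SEND seq=5104 -> fresh
Step 6: SEND seq=131 -> retransmit
Step 7: SEND seq=5127 -> fresh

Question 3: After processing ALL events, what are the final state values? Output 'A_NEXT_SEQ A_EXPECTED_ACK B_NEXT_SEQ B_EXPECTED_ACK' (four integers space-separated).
Answer: 5163 236 236 5163

Derivation:
After event 0: A_seq=5043 A_ack=0 B_seq=0 B_ack=5043
After event 1: A_seq=5043 A_ack=131 B_seq=131 B_ack=5043
After event 2: A_seq=5043 A_ack=131 B_seq=226 B_ack=5043
After event 3: A_seq=5043 A_ack=131 B_seq=236 B_ack=5043
After event 4: A_seq=5104 A_ack=131 B_seq=236 B_ack=5104
After event 5: A_seq=5127 A_ack=131 B_seq=236 B_ack=5127
After event 6: A_seq=5127 A_ack=236 B_seq=236 B_ack=5127
After event 7: A_seq=5163 A_ack=236 B_seq=236 B_ack=5163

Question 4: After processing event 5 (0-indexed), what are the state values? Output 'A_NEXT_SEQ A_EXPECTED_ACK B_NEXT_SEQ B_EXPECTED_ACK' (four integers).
After event 0: A_seq=5043 A_ack=0 B_seq=0 B_ack=5043
After event 1: A_seq=5043 A_ack=131 B_seq=131 B_ack=5043
After event 2: A_seq=5043 A_ack=131 B_seq=226 B_ack=5043
After event 3: A_seq=5043 A_ack=131 B_seq=236 B_ack=5043
After event 4: A_seq=5104 A_ack=131 B_seq=236 B_ack=5104
After event 5: A_seq=5127 A_ack=131 B_seq=236 B_ack=5127

5127 131 236 5127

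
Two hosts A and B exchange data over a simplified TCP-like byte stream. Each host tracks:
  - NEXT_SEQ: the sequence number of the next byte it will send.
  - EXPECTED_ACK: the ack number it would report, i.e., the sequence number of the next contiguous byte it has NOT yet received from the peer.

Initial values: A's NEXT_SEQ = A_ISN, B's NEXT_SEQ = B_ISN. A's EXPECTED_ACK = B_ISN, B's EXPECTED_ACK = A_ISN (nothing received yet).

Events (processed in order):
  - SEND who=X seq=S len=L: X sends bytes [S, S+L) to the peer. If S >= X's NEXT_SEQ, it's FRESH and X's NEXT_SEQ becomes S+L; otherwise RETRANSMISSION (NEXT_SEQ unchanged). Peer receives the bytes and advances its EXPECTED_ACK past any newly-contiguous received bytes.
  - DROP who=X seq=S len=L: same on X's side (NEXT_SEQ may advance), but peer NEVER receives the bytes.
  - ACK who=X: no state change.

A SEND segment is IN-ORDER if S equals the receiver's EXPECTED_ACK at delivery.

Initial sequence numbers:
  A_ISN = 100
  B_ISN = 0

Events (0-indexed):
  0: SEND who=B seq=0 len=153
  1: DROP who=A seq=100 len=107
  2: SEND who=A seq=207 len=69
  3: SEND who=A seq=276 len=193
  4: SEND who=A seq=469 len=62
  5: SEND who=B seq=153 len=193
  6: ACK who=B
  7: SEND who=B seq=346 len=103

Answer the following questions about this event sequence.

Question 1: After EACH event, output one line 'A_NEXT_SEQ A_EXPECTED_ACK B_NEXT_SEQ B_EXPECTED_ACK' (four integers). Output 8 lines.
100 153 153 100
207 153 153 100
276 153 153 100
469 153 153 100
531 153 153 100
531 346 346 100
531 346 346 100
531 449 449 100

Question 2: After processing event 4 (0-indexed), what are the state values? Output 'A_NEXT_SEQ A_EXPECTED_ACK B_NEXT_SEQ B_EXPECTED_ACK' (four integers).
After event 0: A_seq=100 A_ack=153 B_seq=153 B_ack=100
After event 1: A_seq=207 A_ack=153 B_seq=153 B_ack=100
After event 2: A_seq=276 A_ack=153 B_seq=153 B_ack=100
After event 3: A_seq=469 A_ack=153 B_seq=153 B_ack=100
After event 4: A_seq=531 A_ack=153 B_seq=153 B_ack=100

531 153 153 100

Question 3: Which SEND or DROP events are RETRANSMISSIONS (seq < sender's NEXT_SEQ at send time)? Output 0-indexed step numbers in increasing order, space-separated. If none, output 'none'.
Answer: none

Derivation:
Step 0: SEND seq=0 -> fresh
Step 1: DROP seq=100 -> fresh
Step 2: SEND seq=207 -> fresh
Step 3: SEND seq=276 -> fresh
Step 4: SEND seq=469 -> fresh
Step 5: SEND seq=153 -> fresh
Step 7: SEND seq=346 -> fresh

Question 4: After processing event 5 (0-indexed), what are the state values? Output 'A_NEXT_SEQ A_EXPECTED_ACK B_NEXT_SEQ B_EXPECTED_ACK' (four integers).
After event 0: A_seq=100 A_ack=153 B_seq=153 B_ack=100
After event 1: A_seq=207 A_ack=153 B_seq=153 B_ack=100
After event 2: A_seq=276 A_ack=153 B_seq=153 B_ack=100
After event 3: A_seq=469 A_ack=153 B_seq=153 B_ack=100
After event 4: A_seq=531 A_ack=153 B_seq=153 B_ack=100
After event 5: A_seq=531 A_ack=346 B_seq=346 B_ack=100

531 346 346 100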